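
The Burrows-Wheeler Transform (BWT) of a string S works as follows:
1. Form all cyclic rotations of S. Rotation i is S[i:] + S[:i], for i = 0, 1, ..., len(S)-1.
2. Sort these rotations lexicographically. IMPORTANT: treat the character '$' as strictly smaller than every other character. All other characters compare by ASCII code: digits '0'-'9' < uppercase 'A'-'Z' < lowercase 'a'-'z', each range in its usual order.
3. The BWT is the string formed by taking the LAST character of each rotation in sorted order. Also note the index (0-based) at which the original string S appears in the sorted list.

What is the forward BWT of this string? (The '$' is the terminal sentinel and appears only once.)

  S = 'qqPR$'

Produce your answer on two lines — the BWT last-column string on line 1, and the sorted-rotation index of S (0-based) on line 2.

Answer: RqPq$
4

Derivation:
All 5 rotations (rotation i = S[i:]+S[:i]):
  rot[0] = qqPR$
  rot[1] = qPR$q
  rot[2] = PR$qq
  rot[3] = R$qqP
  rot[4] = $qqPR
Sorted (with $ < everything):
  sorted[0] = $qqPR  (last char: 'R')
  sorted[1] = PR$qq  (last char: 'q')
  sorted[2] = R$qqP  (last char: 'P')
  sorted[3] = qPR$q  (last char: 'q')
  sorted[4] = qqPR$  (last char: '$')
Last column: RqPq$
Original string S is at sorted index 4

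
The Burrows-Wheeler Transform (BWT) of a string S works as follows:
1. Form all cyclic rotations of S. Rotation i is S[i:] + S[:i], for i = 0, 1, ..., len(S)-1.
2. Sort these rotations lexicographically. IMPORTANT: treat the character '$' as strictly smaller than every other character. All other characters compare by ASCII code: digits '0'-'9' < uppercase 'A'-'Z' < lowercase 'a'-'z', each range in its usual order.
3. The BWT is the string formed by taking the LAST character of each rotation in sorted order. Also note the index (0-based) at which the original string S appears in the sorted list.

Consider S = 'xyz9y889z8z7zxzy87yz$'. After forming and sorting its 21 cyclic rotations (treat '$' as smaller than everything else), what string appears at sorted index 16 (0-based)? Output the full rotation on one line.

All 21 rotations (rotation i = S[i:]+S[:i]):
  rot[0] = xyz9y889z8z7zxzy87yz$
  rot[1] = yz9y889z8z7zxzy87yz$x
  rot[2] = z9y889z8z7zxzy87yz$xy
  rot[3] = 9y889z8z7zxzy87yz$xyz
  rot[4] = y889z8z7zxzy87yz$xyz9
  rot[5] = 889z8z7zxzy87yz$xyz9y
  rot[6] = 89z8z7zxzy87yz$xyz9y8
  rot[7] = 9z8z7zxzy87yz$xyz9y88
  rot[8] = z8z7zxzy87yz$xyz9y889
  rot[9] = 8z7zxzy87yz$xyz9y889z
  rot[10] = z7zxzy87yz$xyz9y889z8
  rot[11] = 7zxzy87yz$xyz9y889z8z
  rot[12] = zxzy87yz$xyz9y889z8z7
  rot[13] = xzy87yz$xyz9y889z8z7z
  rot[14] = zy87yz$xyz9y889z8z7zx
  rot[15] = y87yz$xyz9y889z8z7zxz
  rot[16] = 87yz$xyz9y889z8z7zxzy
  rot[17] = 7yz$xyz9y889z8z7zxzy8
  rot[18] = yz$xyz9y889z8z7zxzy87
  rot[19] = z$xyz9y889z8z7zxzy87y
  rot[20] = $xyz9y889z8z7zxzy87yz
Sorted (with $ < everything):
  sorted[0] = $xyz9y889z8z7zxzy87yz
  sorted[1] = 7yz$xyz9y889z8z7zxzy8
  sorted[2] = 7zxzy87yz$xyz9y889z8z
  sorted[3] = 87yz$xyz9y889z8z7zxzy
  sorted[4] = 889z8z7zxzy87yz$xyz9y
  sorted[5] = 89z8z7zxzy87yz$xyz9y8
  sorted[6] = 8z7zxzy87yz$xyz9y889z
  sorted[7] = 9y889z8z7zxzy87yz$xyz
  sorted[8] = 9z8z7zxzy87yz$xyz9y88
  sorted[9] = xyz9y889z8z7zxzy87yz$
  sorted[10] = xzy87yz$xyz9y889z8z7z
  sorted[11] = y87yz$xyz9y889z8z7zxz
  sorted[12] = y889z8z7zxzy87yz$xyz9
  sorted[13] = yz$xyz9y889z8z7zxzy87
  sorted[14] = yz9y889z8z7zxzy87yz$x
  sorted[15] = z$xyz9y889z8z7zxzy87y
  sorted[16] = z7zxzy87yz$xyz9y889z8
  sorted[17] = z8z7zxzy87yz$xyz9y889
  sorted[18] = z9y889z8z7zxzy87yz$xy
  sorted[19] = zxzy87yz$xyz9y889z8z7
  sorted[20] = zy87yz$xyz9y889z8z7zx
sorted[16] = z7zxzy87yz$xyz9y889z8

Answer: z7zxzy87yz$xyz9y889z8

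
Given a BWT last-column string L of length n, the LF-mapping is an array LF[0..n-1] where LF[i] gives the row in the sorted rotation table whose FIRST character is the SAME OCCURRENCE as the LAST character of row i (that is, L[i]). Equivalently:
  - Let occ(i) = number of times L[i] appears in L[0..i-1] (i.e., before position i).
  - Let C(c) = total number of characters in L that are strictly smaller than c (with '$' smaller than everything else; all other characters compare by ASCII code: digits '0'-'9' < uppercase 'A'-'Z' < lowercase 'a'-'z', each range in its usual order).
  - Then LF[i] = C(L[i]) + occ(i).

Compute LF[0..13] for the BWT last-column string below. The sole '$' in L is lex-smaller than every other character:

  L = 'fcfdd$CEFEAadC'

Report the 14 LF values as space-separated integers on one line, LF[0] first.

Char counts: '$':1, 'A':1, 'C':2, 'E':2, 'F':1, 'a':1, 'c':1, 'd':3, 'f':2
C (first-col start): C('$')=0, C('A')=1, C('C')=2, C('E')=4, C('F')=6, C('a')=7, C('c')=8, C('d')=9, C('f')=12
L[0]='f': occ=0, LF[0]=C('f')+0=12+0=12
L[1]='c': occ=0, LF[1]=C('c')+0=8+0=8
L[2]='f': occ=1, LF[2]=C('f')+1=12+1=13
L[3]='d': occ=0, LF[3]=C('d')+0=9+0=9
L[4]='d': occ=1, LF[4]=C('d')+1=9+1=10
L[5]='$': occ=0, LF[5]=C('$')+0=0+0=0
L[6]='C': occ=0, LF[6]=C('C')+0=2+0=2
L[7]='E': occ=0, LF[7]=C('E')+0=4+0=4
L[8]='F': occ=0, LF[8]=C('F')+0=6+0=6
L[9]='E': occ=1, LF[9]=C('E')+1=4+1=5
L[10]='A': occ=0, LF[10]=C('A')+0=1+0=1
L[11]='a': occ=0, LF[11]=C('a')+0=7+0=7
L[12]='d': occ=2, LF[12]=C('d')+2=9+2=11
L[13]='C': occ=1, LF[13]=C('C')+1=2+1=3

Answer: 12 8 13 9 10 0 2 4 6 5 1 7 11 3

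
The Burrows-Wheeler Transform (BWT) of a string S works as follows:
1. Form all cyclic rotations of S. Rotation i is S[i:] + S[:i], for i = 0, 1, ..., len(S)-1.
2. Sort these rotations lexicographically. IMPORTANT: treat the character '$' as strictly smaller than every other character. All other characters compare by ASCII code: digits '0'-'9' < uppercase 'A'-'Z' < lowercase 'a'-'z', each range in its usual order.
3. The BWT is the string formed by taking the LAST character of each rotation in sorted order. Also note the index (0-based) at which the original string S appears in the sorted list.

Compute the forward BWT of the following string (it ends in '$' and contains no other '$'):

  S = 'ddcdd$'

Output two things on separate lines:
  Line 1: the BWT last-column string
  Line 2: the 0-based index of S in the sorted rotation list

Answer: ddddc$
5

Derivation:
All 6 rotations (rotation i = S[i:]+S[:i]):
  rot[0] = ddcdd$
  rot[1] = dcdd$d
  rot[2] = cdd$dd
  rot[3] = dd$ddc
  rot[4] = d$ddcd
  rot[5] = $ddcdd
Sorted (with $ < everything):
  sorted[0] = $ddcdd  (last char: 'd')
  sorted[1] = cdd$dd  (last char: 'd')
  sorted[2] = d$ddcd  (last char: 'd')
  sorted[3] = dcdd$d  (last char: 'd')
  sorted[4] = dd$ddc  (last char: 'c')
  sorted[5] = ddcdd$  (last char: '$')
Last column: ddddc$
Original string S is at sorted index 5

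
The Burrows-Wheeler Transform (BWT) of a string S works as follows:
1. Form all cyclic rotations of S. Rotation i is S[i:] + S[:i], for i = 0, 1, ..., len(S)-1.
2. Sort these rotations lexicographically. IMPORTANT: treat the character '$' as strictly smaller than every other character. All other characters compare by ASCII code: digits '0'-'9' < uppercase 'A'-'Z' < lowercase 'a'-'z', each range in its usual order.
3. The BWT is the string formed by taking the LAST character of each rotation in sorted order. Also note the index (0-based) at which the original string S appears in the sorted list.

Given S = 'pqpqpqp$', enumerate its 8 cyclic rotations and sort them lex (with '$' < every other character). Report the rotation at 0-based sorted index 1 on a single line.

All 8 rotations (rotation i = S[i:]+S[:i]):
  rot[0] = pqpqpqp$
  rot[1] = qpqpqp$p
  rot[2] = pqpqp$pq
  rot[3] = qpqp$pqp
  rot[4] = pqp$pqpq
  rot[5] = qp$pqpqp
  rot[6] = p$pqpqpq
  rot[7] = $pqpqpqp
Sorted (with $ < everything):
  sorted[0] = $pqpqpqp
  sorted[1] = p$pqpqpq
  sorted[2] = pqp$pqpq
  sorted[3] = pqpqp$pq
  sorted[4] = pqpqpqp$
  sorted[5] = qp$pqpqp
  sorted[6] = qpqp$pqp
  sorted[7] = qpqpqp$p
sorted[1] = p$pqpqpq

Answer: p$pqpqpq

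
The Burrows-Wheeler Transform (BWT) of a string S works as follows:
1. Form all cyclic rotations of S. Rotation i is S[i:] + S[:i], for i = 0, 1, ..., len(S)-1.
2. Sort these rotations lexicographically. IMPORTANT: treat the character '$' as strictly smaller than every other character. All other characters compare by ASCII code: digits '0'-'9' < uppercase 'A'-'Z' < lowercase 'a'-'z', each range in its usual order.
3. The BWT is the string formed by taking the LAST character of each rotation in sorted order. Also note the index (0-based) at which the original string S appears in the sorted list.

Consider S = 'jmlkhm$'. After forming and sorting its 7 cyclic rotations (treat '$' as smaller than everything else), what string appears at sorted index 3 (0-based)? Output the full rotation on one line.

All 7 rotations (rotation i = S[i:]+S[:i]):
  rot[0] = jmlkhm$
  rot[1] = mlkhm$j
  rot[2] = lkhm$jm
  rot[3] = khm$jml
  rot[4] = hm$jmlk
  rot[5] = m$jmlkh
  rot[6] = $jmlkhm
Sorted (with $ < everything):
  sorted[0] = $jmlkhm
  sorted[1] = hm$jmlk
  sorted[2] = jmlkhm$
  sorted[3] = khm$jml
  sorted[4] = lkhm$jm
  sorted[5] = m$jmlkh
  sorted[6] = mlkhm$j
sorted[3] = khm$jml

Answer: khm$jml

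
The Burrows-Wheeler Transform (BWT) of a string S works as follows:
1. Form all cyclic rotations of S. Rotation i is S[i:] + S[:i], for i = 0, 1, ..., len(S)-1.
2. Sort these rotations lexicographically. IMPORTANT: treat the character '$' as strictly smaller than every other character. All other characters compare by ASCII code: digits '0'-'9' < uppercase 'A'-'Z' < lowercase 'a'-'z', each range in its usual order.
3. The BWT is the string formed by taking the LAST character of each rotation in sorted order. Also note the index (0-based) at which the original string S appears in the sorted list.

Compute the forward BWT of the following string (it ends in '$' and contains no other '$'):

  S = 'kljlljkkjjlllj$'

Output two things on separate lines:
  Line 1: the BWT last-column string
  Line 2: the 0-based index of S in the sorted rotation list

All 15 rotations (rotation i = S[i:]+S[:i]):
  rot[0] = kljlljkkjjlllj$
  rot[1] = ljlljkkjjlllj$k
  rot[2] = jlljkkjjlllj$kl
  rot[3] = lljkkjjlllj$klj
  rot[4] = ljkkjjlllj$kljl
  rot[5] = jkkjjlllj$kljll
  rot[6] = kkjjlllj$kljllj
  rot[7] = kjjlllj$kljlljk
  rot[8] = jjlllj$kljlljkk
  rot[9] = jlllj$kljlljkkj
  rot[10] = lllj$kljlljkkjj
  rot[11] = llj$kljlljkkjjl
  rot[12] = lj$kljlljkkjjll
  rot[13] = j$kljlljkkjjlll
  rot[14] = $kljlljkkjjlllj
Sorted (with $ < everything):
  sorted[0] = $kljlljkkjjlllj  (last char: 'j')
  sorted[1] = j$kljlljkkjjlll  (last char: 'l')
  sorted[2] = jjlllj$kljlljkk  (last char: 'k')
  sorted[3] = jkkjjlllj$kljll  (last char: 'l')
  sorted[4] = jlljkkjjlllj$kl  (last char: 'l')
  sorted[5] = jlllj$kljlljkkj  (last char: 'j')
  sorted[6] = kjjlllj$kljlljk  (last char: 'k')
  sorted[7] = kkjjlllj$kljllj  (last char: 'j')
  sorted[8] = kljlljkkjjlllj$  (last char: '$')
  sorted[9] = lj$kljlljkkjjll  (last char: 'l')
  sorted[10] = ljkkjjlllj$kljl  (last char: 'l')
  sorted[11] = ljlljkkjjlllj$k  (last char: 'k')
  sorted[12] = llj$kljlljkkjjl  (last char: 'l')
  sorted[13] = lljkkjjlllj$klj  (last char: 'j')
  sorted[14] = lllj$kljlljkkjj  (last char: 'j')
Last column: jlklljkj$llkljj
Original string S is at sorted index 8

Answer: jlklljkj$llkljj
8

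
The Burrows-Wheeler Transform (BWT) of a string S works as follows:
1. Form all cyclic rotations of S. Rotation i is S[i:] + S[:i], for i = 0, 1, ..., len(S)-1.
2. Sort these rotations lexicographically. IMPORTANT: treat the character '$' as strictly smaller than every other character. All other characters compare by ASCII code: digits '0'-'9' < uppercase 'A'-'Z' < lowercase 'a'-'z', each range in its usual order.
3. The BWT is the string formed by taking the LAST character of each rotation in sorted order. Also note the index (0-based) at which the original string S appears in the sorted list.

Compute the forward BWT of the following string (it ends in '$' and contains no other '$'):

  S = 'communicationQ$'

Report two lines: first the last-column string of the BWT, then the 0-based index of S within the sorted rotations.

All 15 rotations (rotation i = S[i:]+S[:i]):
  rot[0] = communicationQ$
  rot[1] = ommunicationQ$c
  rot[2] = mmunicationQ$co
  rot[3] = municationQ$com
  rot[4] = unicationQ$comm
  rot[5] = nicationQ$commu
  rot[6] = icationQ$commun
  rot[7] = cationQ$communi
  rot[8] = ationQ$communic
  rot[9] = tionQ$communica
  rot[10] = ionQ$communicat
  rot[11] = onQ$communicati
  rot[12] = nQ$communicatio
  rot[13] = Q$communication
  rot[14] = $communicationQ
Sorted (with $ < everything):
  sorted[0] = $communicationQ  (last char: 'Q')
  sorted[1] = Q$communication  (last char: 'n')
  sorted[2] = ationQ$communic  (last char: 'c')
  sorted[3] = cationQ$communi  (last char: 'i')
  sorted[4] = communicationQ$  (last char: '$')
  sorted[5] = icationQ$commun  (last char: 'n')
  sorted[6] = ionQ$communicat  (last char: 't')
  sorted[7] = mmunicationQ$co  (last char: 'o')
  sorted[8] = municationQ$com  (last char: 'm')
  sorted[9] = nQ$communicatio  (last char: 'o')
  sorted[10] = nicationQ$commu  (last char: 'u')
  sorted[11] = ommunicationQ$c  (last char: 'c')
  sorted[12] = onQ$communicati  (last char: 'i')
  sorted[13] = tionQ$communica  (last char: 'a')
  sorted[14] = unicationQ$comm  (last char: 'm')
Last column: Qnci$ntomouciam
Original string S is at sorted index 4

Answer: Qnci$ntomouciam
4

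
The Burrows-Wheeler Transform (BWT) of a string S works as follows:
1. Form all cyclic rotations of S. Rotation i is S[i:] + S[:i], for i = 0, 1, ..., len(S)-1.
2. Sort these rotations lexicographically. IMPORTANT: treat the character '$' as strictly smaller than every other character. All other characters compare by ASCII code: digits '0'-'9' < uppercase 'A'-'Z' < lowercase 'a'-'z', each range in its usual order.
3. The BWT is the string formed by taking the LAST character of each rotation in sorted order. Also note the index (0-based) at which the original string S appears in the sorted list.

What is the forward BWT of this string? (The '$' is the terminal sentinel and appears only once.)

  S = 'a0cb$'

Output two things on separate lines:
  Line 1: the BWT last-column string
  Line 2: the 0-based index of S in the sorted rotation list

All 5 rotations (rotation i = S[i:]+S[:i]):
  rot[0] = a0cb$
  rot[1] = 0cb$a
  rot[2] = cb$a0
  rot[3] = b$a0c
  rot[4] = $a0cb
Sorted (with $ < everything):
  sorted[0] = $a0cb  (last char: 'b')
  sorted[1] = 0cb$a  (last char: 'a')
  sorted[2] = a0cb$  (last char: '$')
  sorted[3] = b$a0c  (last char: 'c')
  sorted[4] = cb$a0  (last char: '0')
Last column: ba$c0
Original string S is at sorted index 2

Answer: ba$c0
2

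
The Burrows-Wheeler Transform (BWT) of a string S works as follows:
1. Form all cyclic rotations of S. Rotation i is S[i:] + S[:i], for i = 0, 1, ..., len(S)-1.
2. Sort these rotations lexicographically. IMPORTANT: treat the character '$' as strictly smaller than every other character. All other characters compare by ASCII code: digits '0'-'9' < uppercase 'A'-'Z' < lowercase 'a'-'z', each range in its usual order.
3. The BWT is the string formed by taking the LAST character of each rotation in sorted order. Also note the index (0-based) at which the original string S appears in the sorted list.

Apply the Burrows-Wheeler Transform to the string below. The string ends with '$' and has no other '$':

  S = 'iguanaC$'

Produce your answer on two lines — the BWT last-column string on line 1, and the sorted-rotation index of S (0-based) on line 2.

All 8 rotations (rotation i = S[i:]+S[:i]):
  rot[0] = iguanaC$
  rot[1] = guanaC$i
  rot[2] = uanaC$ig
  rot[3] = anaC$igu
  rot[4] = naC$igua
  rot[5] = aC$iguan
  rot[6] = C$iguana
  rot[7] = $iguanaC
Sorted (with $ < everything):
  sorted[0] = $iguanaC  (last char: 'C')
  sorted[1] = C$iguana  (last char: 'a')
  sorted[2] = aC$iguan  (last char: 'n')
  sorted[3] = anaC$igu  (last char: 'u')
  sorted[4] = guanaC$i  (last char: 'i')
  sorted[5] = iguanaC$  (last char: '$')
  sorted[6] = naC$igua  (last char: 'a')
  sorted[7] = uanaC$ig  (last char: 'g')
Last column: Canui$ag
Original string S is at sorted index 5

Answer: Canui$ag
5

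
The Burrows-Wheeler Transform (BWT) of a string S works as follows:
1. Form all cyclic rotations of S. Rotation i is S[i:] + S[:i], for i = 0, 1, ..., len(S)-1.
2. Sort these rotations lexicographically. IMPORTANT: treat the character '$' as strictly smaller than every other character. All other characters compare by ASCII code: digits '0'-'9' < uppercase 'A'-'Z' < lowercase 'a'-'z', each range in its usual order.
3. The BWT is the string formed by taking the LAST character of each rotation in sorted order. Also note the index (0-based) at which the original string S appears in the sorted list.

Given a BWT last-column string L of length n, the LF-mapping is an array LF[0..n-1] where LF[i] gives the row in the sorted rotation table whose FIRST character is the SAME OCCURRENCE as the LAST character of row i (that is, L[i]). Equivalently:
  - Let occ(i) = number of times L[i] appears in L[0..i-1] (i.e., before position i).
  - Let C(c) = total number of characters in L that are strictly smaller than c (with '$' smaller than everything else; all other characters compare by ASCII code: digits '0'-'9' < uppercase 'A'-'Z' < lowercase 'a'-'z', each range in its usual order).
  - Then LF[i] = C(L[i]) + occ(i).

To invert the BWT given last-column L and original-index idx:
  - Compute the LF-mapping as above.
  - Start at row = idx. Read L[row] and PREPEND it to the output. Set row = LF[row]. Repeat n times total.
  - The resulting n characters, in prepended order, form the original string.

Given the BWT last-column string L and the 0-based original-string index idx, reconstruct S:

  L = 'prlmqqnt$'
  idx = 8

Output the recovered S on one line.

Answer: trlmnqqp$

Derivation:
LF mapping: 4 7 1 2 5 6 3 8 0
Walk LF starting at row 8, prepending L[row]:
  step 1: row=8, L[8]='$', prepend. Next row=LF[8]=0
  step 2: row=0, L[0]='p', prepend. Next row=LF[0]=4
  step 3: row=4, L[4]='q', prepend. Next row=LF[4]=5
  step 4: row=5, L[5]='q', prepend. Next row=LF[5]=6
  step 5: row=6, L[6]='n', prepend. Next row=LF[6]=3
  step 6: row=3, L[3]='m', prepend. Next row=LF[3]=2
  step 7: row=2, L[2]='l', prepend. Next row=LF[2]=1
  step 8: row=1, L[1]='r', prepend. Next row=LF[1]=7
  step 9: row=7, L[7]='t', prepend. Next row=LF[7]=8
Reversed output: trlmnqqp$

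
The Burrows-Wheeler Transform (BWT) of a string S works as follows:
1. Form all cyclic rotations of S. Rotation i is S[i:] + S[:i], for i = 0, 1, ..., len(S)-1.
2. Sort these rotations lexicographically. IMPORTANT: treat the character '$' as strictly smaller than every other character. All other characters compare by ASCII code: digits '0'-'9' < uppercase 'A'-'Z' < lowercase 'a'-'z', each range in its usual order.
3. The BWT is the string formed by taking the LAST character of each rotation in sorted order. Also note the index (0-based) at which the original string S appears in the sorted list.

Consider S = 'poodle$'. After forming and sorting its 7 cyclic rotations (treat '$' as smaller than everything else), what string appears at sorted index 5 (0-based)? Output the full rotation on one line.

All 7 rotations (rotation i = S[i:]+S[:i]):
  rot[0] = poodle$
  rot[1] = oodle$p
  rot[2] = odle$po
  rot[3] = dle$poo
  rot[4] = le$pood
  rot[5] = e$poodl
  rot[6] = $poodle
Sorted (with $ < everything):
  sorted[0] = $poodle
  sorted[1] = dle$poo
  sorted[2] = e$poodl
  sorted[3] = le$pood
  sorted[4] = odle$po
  sorted[5] = oodle$p
  sorted[6] = poodle$
sorted[5] = oodle$p

Answer: oodle$p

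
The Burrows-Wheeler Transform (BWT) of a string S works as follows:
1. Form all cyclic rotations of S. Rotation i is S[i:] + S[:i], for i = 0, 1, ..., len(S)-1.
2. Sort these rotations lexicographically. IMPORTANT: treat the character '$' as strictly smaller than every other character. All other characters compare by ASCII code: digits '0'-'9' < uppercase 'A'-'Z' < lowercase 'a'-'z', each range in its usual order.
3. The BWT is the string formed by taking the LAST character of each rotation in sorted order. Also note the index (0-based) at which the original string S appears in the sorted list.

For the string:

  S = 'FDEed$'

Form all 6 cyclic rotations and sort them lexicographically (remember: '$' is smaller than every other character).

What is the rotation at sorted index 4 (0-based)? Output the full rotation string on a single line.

All 6 rotations (rotation i = S[i:]+S[:i]):
  rot[0] = FDEed$
  rot[1] = DEed$F
  rot[2] = Eed$FD
  rot[3] = ed$FDE
  rot[4] = d$FDEe
  rot[5] = $FDEed
Sorted (with $ < everything):
  sorted[0] = $FDEed
  sorted[1] = DEed$F
  sorted[2] = Eed$FD
  sorted[3] = FDEed$
  sorted[4] = d$FDEe
  sorted[5] = ed$FDE
sorted[4] = d$FDEe

Answer: d$FDEe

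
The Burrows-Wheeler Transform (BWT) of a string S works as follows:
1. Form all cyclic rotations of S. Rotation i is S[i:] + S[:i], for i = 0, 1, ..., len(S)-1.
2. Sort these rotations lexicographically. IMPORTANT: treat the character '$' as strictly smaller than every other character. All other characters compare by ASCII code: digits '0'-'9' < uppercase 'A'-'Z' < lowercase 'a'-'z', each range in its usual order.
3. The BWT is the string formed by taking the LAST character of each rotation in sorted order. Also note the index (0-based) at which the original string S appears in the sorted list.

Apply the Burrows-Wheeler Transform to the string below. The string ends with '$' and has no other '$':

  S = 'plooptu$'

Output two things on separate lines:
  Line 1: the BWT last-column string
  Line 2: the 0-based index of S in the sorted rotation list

All 8 rotations (rotation i = S[i:]+S[:i]):
  rot[0] = plooptu$
  rot[1] = looptu$p
  rot[2] = ooptu$pl
  rot[3] = optu$plo
  rot[4] = ptu$ploo
  rot[5] = tu$ploop
  rot[6] = u$ploopt
  rot[7] = $plooptu
Sorted (with $ < everything):
  sorted[0] = $plooptu  (last char: 'u')
  sorted[1] = looptu$p  (last char: 'p')
  sorted[2] = ooptu$pl  (last char: 'l')
  sorted[3] = optu$plo  (last char: 'o')
  sorted[4] = plooptu$  (last char: '$')
  sorted[5] = ptu$ploo  (last char: 'o')
  sorted[6] = tu$ploop  (last char: 'p')
  sorted[7] = u$ploopt  (last char: 't')
Last column: uplo$opt
Original string S is at sorted index 4

Answer: uplo$opt
4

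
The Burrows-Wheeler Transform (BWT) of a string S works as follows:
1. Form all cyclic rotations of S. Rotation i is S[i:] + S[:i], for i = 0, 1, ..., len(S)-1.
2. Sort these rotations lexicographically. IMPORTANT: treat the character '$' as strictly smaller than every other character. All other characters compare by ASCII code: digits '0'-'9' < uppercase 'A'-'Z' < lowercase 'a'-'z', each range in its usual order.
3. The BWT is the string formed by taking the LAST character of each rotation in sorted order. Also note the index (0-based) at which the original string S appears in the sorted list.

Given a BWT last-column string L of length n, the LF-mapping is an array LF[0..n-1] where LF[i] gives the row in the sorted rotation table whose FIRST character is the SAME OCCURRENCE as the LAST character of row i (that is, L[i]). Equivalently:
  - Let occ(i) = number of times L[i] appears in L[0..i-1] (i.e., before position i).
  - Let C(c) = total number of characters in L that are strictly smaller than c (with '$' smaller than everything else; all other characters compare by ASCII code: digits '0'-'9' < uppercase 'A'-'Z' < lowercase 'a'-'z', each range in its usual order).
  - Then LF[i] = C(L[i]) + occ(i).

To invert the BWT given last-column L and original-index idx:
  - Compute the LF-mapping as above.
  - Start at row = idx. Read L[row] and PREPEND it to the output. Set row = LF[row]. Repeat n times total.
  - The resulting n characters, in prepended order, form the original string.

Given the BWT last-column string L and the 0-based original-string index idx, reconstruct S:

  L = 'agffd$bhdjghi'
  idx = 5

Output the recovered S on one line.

Answer: fbfddghijhga$

Derivation:
LF mapping: 1 7 5 6 3 0 2 9 4 12 8 10 11
Walk LF starting at row 5, prepending L[row]:
  step 1: row=5, L[5]='$', prepend. Next row=LF[5]=0
  step 2: row=0, L[0]='a', prepend. Next row=LF[0]=1
  step 3: row=1, L[1]='g', prepend. Next row=LF[1]=7
  step 4: row=7, L[7]='h', prepend. Next row=LF[7]=9
  step 5: row=9, L[9]='j', prepend. Next row=LF[9]=12
  step 6: row=12, L[12]='i', prepend. Next row=LF[12]=11
  step 7: row=11, L[11]='h', prepend. Next row=LF[11]=10
  step 8: row=10, L[10]='g', prepend. Next row=LF[10]=8
  step 9: row=8, L[8]='d', prepend. Next row=LF[8]=4
  step 10: row=4, L[4]='d', prepend. Next row=LF[4]=3
  step 11: row=3, L[3]='f', prepend. Next row=LF[3]=6
  step 12: row=6, L[6]='b', prepend. Next row=LF[6]=2
  step 13: row=2, L[2]='f', prepend. Next row=LF[2]=5
Reversed output: fbfddghijhga$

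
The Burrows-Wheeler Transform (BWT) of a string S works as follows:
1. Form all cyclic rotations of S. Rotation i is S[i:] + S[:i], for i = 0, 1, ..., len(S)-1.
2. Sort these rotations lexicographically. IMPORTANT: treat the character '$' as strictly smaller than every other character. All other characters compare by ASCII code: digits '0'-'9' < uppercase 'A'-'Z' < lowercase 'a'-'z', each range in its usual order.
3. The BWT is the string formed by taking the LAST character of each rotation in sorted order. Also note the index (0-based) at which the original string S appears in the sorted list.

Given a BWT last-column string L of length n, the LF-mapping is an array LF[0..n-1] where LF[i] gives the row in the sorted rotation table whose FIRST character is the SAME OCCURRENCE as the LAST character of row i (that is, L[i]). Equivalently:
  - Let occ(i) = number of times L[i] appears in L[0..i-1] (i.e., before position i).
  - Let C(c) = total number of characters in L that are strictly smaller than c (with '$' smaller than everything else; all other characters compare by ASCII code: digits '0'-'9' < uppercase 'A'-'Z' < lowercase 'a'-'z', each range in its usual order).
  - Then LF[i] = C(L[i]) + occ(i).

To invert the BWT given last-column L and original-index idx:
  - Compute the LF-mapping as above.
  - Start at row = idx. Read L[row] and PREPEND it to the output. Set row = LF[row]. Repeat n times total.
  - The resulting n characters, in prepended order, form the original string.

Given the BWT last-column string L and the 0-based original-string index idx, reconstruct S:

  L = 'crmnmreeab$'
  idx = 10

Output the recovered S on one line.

Answer: remembranc$

Derivation:
LF mapping: 3 9 6 8 7 10 4 5 1 2 0
Walk LF starting at row 10, prepending L[row]:
  step 1: row=10, L[10]='$', prepend. Next row=LF[10]=0
  step 2: row=0, L[0]='c', prepend. Next row=LF[0]=3
  step 3: row=3, L[3]='n', prepend. Next row=LF[3]=8
  step 4: row=8, L[8]='a', prepend. Next row=LF[8]=1
  step 5: row=1, L[1]='r', prepend. Next row=LF[1]=9
  step 6: row=9, L[9]='b', prepend. Next row=LF[9]=2
  step 7: row=2, L[2]='m', prepend. Next row=LF[2]=6
  step 8: row=6, L[6]='e', prepend. Next row=LF[6]=4
  step 9: row=4, L[4]='m', prepend. Next row=LF[4]=7
  step 10: row=7, L[7]='e', prepend. Next row=LF[7]=5
  step 11: row=5, L[5]='r', prepend. Next row=LF[5]=10
Reversed output: remembranc$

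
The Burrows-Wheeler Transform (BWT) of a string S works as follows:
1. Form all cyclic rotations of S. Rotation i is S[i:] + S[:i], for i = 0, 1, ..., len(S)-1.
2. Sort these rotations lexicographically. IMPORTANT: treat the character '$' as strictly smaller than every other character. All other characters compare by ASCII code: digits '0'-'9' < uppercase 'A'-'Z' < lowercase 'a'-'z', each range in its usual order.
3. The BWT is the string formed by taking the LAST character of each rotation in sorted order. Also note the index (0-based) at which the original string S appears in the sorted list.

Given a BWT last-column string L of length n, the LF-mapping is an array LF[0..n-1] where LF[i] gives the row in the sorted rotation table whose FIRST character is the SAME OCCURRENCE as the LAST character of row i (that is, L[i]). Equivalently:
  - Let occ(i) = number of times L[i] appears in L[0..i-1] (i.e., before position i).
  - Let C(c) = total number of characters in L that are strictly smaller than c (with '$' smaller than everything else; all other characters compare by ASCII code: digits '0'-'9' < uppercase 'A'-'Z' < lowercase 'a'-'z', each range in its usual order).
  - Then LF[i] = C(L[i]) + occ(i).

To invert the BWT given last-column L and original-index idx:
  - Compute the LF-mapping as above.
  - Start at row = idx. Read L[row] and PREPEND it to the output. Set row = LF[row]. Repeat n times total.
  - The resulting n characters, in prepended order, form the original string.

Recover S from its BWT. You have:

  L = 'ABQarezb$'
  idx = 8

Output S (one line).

Answer: zebraQBA$

Derivation:
LF mapping: 1 2 3 4 7 6 8 5 0
Walk LF starting at row 8, prepending L[row]:
  step 1: row=8, L[8]='$', prepend. Next row=LF[8]=0
  step 2: row=0, L[0]='A', prepend. Next row=LF[0]=1
  step 3: row=1, L[1]='B', prepend. Next row=LF[1]=2
  step 4: row=2, L[2]='Q', prepend. Next row=LF[2]=3
  step 5: row=3, L[3]='a', prepend. Next row=LF[3]=4
  step 6: row=4, L[4]='r', prepend. Next row=LF[4]=7
  step 7: row=7, L[7]='b', prepend. Next row=LF[7]=5
  step 8: row=5, L[5]='e', prepend. Next row=LF[5]=6
  step 9: row=6, L[6]='z', prepend. Next row=LF[6]=8
Reversed output: zebraQBA$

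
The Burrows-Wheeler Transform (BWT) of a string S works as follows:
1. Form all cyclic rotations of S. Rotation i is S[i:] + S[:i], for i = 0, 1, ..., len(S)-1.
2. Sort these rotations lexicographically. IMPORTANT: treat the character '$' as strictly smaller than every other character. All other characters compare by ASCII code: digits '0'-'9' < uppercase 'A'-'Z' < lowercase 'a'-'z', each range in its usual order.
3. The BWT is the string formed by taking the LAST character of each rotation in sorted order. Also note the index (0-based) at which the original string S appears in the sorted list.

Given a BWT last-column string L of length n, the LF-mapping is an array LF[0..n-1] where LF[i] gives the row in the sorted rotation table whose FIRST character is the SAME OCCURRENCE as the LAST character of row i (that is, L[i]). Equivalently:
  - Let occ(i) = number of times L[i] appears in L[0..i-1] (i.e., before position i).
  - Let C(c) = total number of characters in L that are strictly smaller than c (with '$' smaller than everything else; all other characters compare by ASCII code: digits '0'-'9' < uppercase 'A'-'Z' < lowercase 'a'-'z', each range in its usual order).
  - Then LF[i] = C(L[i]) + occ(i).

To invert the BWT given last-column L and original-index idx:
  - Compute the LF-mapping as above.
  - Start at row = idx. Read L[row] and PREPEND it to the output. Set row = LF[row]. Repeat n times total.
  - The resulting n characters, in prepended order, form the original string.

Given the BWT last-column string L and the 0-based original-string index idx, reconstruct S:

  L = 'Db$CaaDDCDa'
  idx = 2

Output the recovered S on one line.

LF mapping: 3 10 0 1 7 8 4 5 2 6 9
Walk LF starting at row 2, prepending L[row]:
  step 1: row=2, L[2]='$', prepend. Next row=LF[2]=0
  step 2: row=0, L[0]='D', prepend. Next row=LF[0]=3
  step 3: row=3, L[3]='C', prepend. Next row=LF[3]=1
  step 4: row=1, L[1]='b', prepend. Next row=LF[1]=10
  step 5: row=10, L[10]='a', prepend. Next row=LF[10]=9
  step 6: row=9, L[9]='D', prepend. Next row=LF[9]=6
  step 7: row=6, L[6]='D', prepend. Next row=LF[6]=4
  step 8: row=4, L[4]='a', prepend. Next row=LF[4]=7
  step 9: row=7, L[7]='D', prepend. Next row=LF[7]=5
  step 10: row=5, L[5]='a', prepend. Next row=LF[5]=8
  step 11: row=8, L[8]='C', prepend. Next row=LF[8]=2
Reversed output: CaDaDDabCD$

Answer: CaDaDDabCD$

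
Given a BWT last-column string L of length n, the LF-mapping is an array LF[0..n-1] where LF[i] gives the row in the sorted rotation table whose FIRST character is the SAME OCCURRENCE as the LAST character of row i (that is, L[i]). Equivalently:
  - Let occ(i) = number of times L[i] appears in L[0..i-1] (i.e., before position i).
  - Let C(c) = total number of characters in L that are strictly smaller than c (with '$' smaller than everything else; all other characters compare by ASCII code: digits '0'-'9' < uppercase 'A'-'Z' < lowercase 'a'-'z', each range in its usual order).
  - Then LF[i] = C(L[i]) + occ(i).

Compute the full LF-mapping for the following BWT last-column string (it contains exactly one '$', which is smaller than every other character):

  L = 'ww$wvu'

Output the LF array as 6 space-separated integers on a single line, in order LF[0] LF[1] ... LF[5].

Answer: 3 4 0 5 2 1

Derivation:
Char counts: '$':1, 'u':1, 'v':1, 'w':3
C (first-col start): C('$')=0, C('u')=1, C('v')=2, C('w')=3
L[0]='w': occ=0, LF[0]=C('w')+0=3+0=3
L[1]='w': occ=1, LF[1]=C('w')+1=3+1=4
L[2]='$': occ=0, LF[2]=C('$')+0=0+0=0
L[3]='w': occ=2, LF[3]=C('w')+2=3+2=5
L[4]='v': occ=0, LF[4]=C('v')+0=2+0=2
L[5]='u': occ=0, LF[5]=C('u')+0=1+0=1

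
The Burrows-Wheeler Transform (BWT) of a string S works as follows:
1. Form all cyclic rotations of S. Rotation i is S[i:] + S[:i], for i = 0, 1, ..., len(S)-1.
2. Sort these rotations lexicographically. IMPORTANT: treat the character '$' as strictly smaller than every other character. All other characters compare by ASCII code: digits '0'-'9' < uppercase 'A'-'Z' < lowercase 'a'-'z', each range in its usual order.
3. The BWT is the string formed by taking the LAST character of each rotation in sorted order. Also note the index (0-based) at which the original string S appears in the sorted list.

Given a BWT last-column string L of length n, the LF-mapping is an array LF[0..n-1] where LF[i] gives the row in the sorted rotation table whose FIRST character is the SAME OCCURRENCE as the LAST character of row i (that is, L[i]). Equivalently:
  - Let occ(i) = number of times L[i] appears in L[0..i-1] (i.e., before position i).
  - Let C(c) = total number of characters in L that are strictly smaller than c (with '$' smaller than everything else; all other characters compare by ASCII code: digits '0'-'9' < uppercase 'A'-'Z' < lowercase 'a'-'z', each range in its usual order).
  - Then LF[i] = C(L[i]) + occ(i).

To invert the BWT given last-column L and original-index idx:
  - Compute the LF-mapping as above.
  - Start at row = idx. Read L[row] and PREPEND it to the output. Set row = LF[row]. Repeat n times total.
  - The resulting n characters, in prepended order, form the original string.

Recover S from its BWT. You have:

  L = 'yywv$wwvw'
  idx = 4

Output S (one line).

Answer: wwwyvwvy$

Derivation:
LF mapping: 7 8 3 1 0 4 5 2 6
Walk LF starting at row 4, prepending L[row]:
  step 1: row=4, L[4]='$', prepend. Next row=LF[4]=0
  step 2: row=0, L[0]='y', prepend. Next row=LF[0]=7
  step 3: row=7, L[7]='v', prepend. Next row=LF[7]=2
  step 4: row=2, L[2]='w', prepend. Next row=LF[2]=3
  step 5: row=3, L[3]='v', prepend. Next row=LF[3]=1
  step 6: row=1, L[1]='y', prepend. Next row=LF[1]=8
  step 7: row=8, L[8]='w', prepend. Next row=LF[8]=6
  step 8: row=6, L[6]='w', prepend. Next row=LF[6]=5
  step 9: row=5, L[5]='w', prepend. Next row=LF[5]=4
Reversed output: wwwyvwvy$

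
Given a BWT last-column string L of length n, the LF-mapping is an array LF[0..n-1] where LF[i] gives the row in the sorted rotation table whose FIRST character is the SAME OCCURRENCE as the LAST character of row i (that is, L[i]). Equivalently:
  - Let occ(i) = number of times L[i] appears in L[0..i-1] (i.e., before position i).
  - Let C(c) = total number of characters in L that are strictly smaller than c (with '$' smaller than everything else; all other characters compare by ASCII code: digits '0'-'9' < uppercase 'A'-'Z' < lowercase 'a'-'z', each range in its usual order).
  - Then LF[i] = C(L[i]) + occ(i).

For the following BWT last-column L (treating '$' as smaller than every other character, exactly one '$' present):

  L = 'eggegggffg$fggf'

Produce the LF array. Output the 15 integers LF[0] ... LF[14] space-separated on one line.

Answer: 1 7 8 2 9 10 11 3 4 12 0 5 13 14 6

Derivation:
Char counts: '$':1, 'e':2, 'f':4, 'g':8
C (first-col start): C('$')=0, C('e')=1, C('f')=3, C('g')=7
L[0]='e': occ=0, LF[0]=C('e')+0=1+0=1
L[1]='g': occ=0, LF[1]=C('g')+0=7+0=7
L[2]='g': occ=1, LF[2]=C('g')+1=7+1=8
L[3]='e': occ=1, LF[3]=C('e')+1=1+1=2
L[4]='g': occ=2, LF[4]=C('g')+2=7+2=9
L[5]='g': occ=3, LF[5]=C('g')+3=7+3=10
L[6]='g': occ=4, LF[6]=C('g')+4=7+4=11
L[7]='f': occ=0, LF[7]=C('f')+0=3+0=3
L[8]='f': occ=1, LF[8]=C('f')+1=3+1=4
L[9]='g': occ=5, LF[9]=C('g')+5=7+5=12
L[10]='$': occ=0, LF[10]=C('$')+0=0+0=0
L[11]='f': occ=2, LF[11]=C('f')+2=3+2=5
L[12]='g': occ=6, LF[12]=C('g')+6=7+6=13
L[13]='g': occ=7, LF[13]=C('g')+7=7+7=14
L[14]='f': occ=3, LF[14]=C('f')+3=3+3=6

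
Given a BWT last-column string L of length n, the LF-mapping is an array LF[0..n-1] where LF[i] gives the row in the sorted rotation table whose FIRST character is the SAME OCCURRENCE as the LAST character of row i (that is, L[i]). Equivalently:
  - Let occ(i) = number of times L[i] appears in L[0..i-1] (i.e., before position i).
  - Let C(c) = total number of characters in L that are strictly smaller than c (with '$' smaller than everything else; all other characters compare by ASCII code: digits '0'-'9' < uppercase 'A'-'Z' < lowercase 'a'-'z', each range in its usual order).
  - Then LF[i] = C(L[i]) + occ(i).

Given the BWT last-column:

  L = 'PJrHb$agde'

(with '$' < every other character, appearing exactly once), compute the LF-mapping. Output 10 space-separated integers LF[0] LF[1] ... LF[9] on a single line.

Answer: 3 2 9 1 5 0 4 8 6 7

Derivation:
Char counts: '$':1, 'H':1, 'J':1, 'P':1, 'a':1, 'b':1, 'd':1, 'e':1, 'g':1, 'r':1
C (first-col start): C('$')=0, C('H')=1, C('J')=2, C('P')=3, C('a')=4, C('b')=5, C('d')=6, C('e')=7, C('g')=8, C('r')=9
L[0]='P': occ=0, LF[0]=C('P')+0=3+0=3
L[1]='J': occ=0, LF[1]=C('J')+0=2+0=2
L[2]='r': occ=0, LF[2]=C('r')+0=9+0=9
L[3]='H': occ=0, LF[3]=C('H')+0=1+0=1
L[4]='b': occ=0, LF[4]=C('b')+0=5+0=5
L[5]='$': occ=0, LF[5]=C('$')+0=0+0=0
L[6]='a': occ=0, LF[6]=C('a')+0=4+0=4
L[7]='g': occ=0, LF[7]=C('g')+0=8+0=8
L[8]='d': occ=0, LF[8]=C('d')+0=6+0=6
L[9]='e': occ=0, LF[9]=C('e')+0=7+0=7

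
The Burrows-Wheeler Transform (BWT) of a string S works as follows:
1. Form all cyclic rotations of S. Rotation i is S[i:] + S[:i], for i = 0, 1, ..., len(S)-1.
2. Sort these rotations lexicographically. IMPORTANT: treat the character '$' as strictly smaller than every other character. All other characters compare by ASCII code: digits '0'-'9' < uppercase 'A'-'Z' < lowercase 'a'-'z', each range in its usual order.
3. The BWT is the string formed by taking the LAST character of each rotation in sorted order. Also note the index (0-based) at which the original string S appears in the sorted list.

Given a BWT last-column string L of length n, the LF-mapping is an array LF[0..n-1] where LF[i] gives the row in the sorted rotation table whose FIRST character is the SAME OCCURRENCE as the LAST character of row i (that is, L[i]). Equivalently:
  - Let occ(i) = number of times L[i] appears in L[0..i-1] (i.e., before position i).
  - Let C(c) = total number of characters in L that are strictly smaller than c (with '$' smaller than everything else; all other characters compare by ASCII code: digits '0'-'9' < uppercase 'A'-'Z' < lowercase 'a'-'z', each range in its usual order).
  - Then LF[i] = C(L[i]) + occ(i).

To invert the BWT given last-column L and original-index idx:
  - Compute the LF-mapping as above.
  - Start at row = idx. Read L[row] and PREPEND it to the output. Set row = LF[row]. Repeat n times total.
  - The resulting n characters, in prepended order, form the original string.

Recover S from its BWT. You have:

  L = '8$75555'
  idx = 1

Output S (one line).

Answer: 557558$

Derivation:
LF mapping: 6 0 5 1 2 3 4
Walk LF starting at row 1, prepending L[row]:
  step 1: row=1, L[1]='$', prepend. Next row=LF[1]=0
  step 2: row=0, L[0]='8', prepend. Next row=LF[0]=6
  step 3: row=6, L[6]='5', prepend. Next row=LF[6]=4
  step 4: row=4, L[4]='5', prepend. Next row=LF[4]=2
  step 5: row=2, L[2]='7', prepend. Next row=LF[2]=5
  step 6: row=5, L[5]='5', prepend. Next row=LF[5]=3
  step 7: row=3, L[3]='5', prepend. Next row=LF[3]=1
Reversed output: 557558$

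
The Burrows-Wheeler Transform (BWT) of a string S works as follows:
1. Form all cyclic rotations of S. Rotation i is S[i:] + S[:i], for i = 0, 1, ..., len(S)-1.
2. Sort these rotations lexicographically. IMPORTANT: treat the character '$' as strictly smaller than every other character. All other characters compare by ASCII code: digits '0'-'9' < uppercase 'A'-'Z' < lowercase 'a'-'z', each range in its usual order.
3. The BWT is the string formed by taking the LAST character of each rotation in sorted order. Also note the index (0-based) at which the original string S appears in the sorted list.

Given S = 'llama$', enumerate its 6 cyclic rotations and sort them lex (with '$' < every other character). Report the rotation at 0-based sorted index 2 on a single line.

Answer: ama$ll

Derivation:
All 6 rotations (rotation i = S[i:]+S[:i]):
  rot[0] = llama$
  rot[1] = lama$l
  rot[2] = ama$ll
  rot[3] = ma$lla
  rot[4] = a$llam
  rot[5] = $llama
Sorted (with $ < everything):
  sorted[0] = $llama
  sorted[1] = a$llam
  sorted[2] = ama$ll
  sorted[3] = lama$l
  sorted[4] = llama$
  sorted[5] = ma$lla
sorted[2] = ama$ll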